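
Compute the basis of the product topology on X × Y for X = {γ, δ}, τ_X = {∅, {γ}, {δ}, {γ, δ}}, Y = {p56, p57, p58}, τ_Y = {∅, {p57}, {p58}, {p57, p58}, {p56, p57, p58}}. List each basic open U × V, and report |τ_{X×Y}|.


Basis B = {∅ × ∅, {γ} × {p57}, {γ} × {p58}, {δ} × {p57}, {δ} × {p58}, {γ} × {p57, p58}, {γ, δ} × {p57}, {γ, δ} × {p58}, {δ} × {p57, p58}, {γ} × {p56, p57, p58}, {δ} × {p56, p57, p58}, {γ, δ} × {p57, p58}, {γ, δ} × {p56, p57, p58}}; |τ_{X×Y}| = 25.

Enumerate products U × V with U ∈ τ_X, V ∈ τ_Y (deduplicated):
  ∅ × ∅ = {} (∅)
  {γ} × {p57} = {(γ,p57)}
  {γ} × {p58} = {(γ,p58)}
  {δ} × {p57} = {(δ,p57)}
  {δ} × {p58} = {(δ,p58)}
  {γ} × {p57, p58} = {(γ,p57), (γ,p58)}
  {γ, δ} × {p57} = {(γ,p57), (δ,p57)}
  {γ, δ} × {p58} = {(γ,p58), (δ,p58)}
  {δ} × {p57, p58} = {(δ,p57), (δ,p58)}
  {γ} × {p56, p57, p58} = {(γ,p56), (γ,p57), (γ,p58)}
  {δ} × {p56, p57, p58} = {(δ,p56), (δ,p57), (δ,p58)}
  {γ, δ} × {p57, p58} = {(γ,p57), (γ,p58), (δ,p57), (δ,p58)}
  {γ, δ} × {p56, p57, p58} = {(γ,p56), (γ,p57), (γ,p58), (δ,p56), (δ,p57), (δ,p58)}
These 13 distinct sets form the basis B.
Close under arbitrary unions to get τ_{X×Y}; counting gives |τ_{X×Y}| = 25.


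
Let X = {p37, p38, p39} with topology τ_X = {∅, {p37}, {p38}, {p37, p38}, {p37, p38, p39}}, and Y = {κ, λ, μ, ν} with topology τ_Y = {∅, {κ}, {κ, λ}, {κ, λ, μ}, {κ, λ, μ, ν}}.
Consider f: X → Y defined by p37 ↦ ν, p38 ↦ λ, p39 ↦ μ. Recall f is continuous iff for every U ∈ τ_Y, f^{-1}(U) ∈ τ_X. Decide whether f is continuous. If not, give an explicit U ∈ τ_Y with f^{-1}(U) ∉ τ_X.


f is NOT continuous.

Compute f^{-1}(U) for each U ∈ τ_Y:
  U = ∅: f^{-1}(U) = ∅ ∈ τ_X ✓.
  U = {κ}: f^{-1}(U) = ∅ ∈ τ_X ✓.
  U = {κ, λ}: f^{-1}(U) = {p38} ∈ τ_X ✓.
  U = {κ, λ, μ}: f^{-1}(U) = {p38, p39} ∉ τ_X ✗.
  U = {κ, λ, μ, ν}: f^{-1}(U) = {p37, p38, p39} ∈ τ_X ✓.
Found U = {κ, λ, μ} with f^{-1}(U) = {p38, p39} not in τ_X. Therefore f is NOT continuous.


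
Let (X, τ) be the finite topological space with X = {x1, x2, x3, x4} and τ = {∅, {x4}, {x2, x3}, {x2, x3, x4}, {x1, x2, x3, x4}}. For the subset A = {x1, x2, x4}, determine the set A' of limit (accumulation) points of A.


A' = {x1, x3}

For each x ∈ X, list the open sets U ∈ τ with x ∈ U, then check whether U ∩ (A ∖ {x}) ≠ ∅ for every such U.
  x = x1: opens ∋ x are {x1, x2, x3, x4}; each meets A ∖ {x1}, so x IS a limit point.
  x = x2: open {x2, x3} ∋ x has {x2, x3} ∩ (A ∖ {x2}) = ∅, so x is NOT a limit point.
  x = x3: opens ∋ x are {x2, x3}, {x2, x3, x4}, {x1, x2, x3, x4}; each meets A ∖ {x3}, so x IS a limit point.
  x = x4: open {x4} ∋ x has {x4} ∩ (A ∖ {x4}) = ∅, so x is NOT a limit point.
Collecting: A' = {x1, x3}.


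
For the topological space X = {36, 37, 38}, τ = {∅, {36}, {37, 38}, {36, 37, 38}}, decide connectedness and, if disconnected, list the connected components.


(X, τ) is disconnected; components = [{36}, {37, 38}].

Find clopen sets (U ∈ τ with X ∖ U ∈ τ):
  U = ∅, X ∖ U = {36, 37, 38} — both open, so U is clopen.
  U = {36}, X ∖ U = {37, 38} — both open, so U is clopen.
  U = {37, 38}, X ∖ U = {36} — both open, so U is clopen.
  U = {36, 37, 38}, X ∖ U = ∅ — both open, so U is clopen.
Nontrivial clopen(s) exist: e.g. {36}. So (X, τ) is disconnected.
Compute connected components by grouping points that agree on all clopens:
  component: {36}
  component: {37, 38}


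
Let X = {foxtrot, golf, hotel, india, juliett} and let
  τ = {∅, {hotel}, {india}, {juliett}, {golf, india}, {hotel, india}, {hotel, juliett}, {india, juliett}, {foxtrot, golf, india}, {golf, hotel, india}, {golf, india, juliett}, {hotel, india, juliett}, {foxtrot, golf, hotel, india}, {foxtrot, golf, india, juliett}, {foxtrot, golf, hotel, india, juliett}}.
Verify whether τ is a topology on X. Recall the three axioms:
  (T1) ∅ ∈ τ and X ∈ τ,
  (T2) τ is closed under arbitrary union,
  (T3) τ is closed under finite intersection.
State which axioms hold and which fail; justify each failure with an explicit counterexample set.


τ is NOT a topology on X.

Axiom (T1): ∅ ∈ τ? Yes; X ∈ τ? Yes.
Axiom (T2/T3): check pairwise unions and intersections of members of τ.
Counterexample for (T2): {hotel} ∪ {golf, india, juliett} = {golf, hotel, india, juliett} ∉ τ. Therefore τ is NOT a topology.


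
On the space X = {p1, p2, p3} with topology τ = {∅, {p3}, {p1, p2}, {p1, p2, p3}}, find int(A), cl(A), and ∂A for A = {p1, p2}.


int(A) = {p1, p2}, cl(A) = {p1, p2}, ∂A = ∅.

Closed sets in (X, τ) are complements of opens:
  closed(X, τ) = {∅, {p3}, {p1, p2}, {p1, p2, p3}}.
int(A) = ⋃ {U ∈ τ : U ⊆ A}. Opens contained in A: ∅, {p1, p2}.
Taking the union of these: int(A) = {p1, p2}.
cl(A) = ⋂ {C closed : A ⊆ C}. Closed sets containing A: {p1, p2}, {p1, p2, p3}.
Intersecting these: cl(A) = {p1, p2}.
∂A = cl(A) ∖ int(A) = {p1, p2} ∖ {p1, p2} = ∅.


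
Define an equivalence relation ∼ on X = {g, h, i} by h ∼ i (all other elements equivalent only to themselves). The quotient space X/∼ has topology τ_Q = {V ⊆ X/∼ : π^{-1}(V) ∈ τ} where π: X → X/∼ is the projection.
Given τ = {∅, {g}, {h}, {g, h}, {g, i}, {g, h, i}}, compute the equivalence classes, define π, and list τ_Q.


X/∼ = {[g], [h=i]}; |τ_Q| = 3.

Equivalence classes: [g], [h=i].
Quotient map π: X → X/∼ sends g ↦ [g], h ↦ [h=i], i ↦ [h=i].
For each subset V ⊆ X/∼, compute π^{-1}(V) ⊆ X and check whether π^{-1}(V) ∈ τ. V is open in τ_Q iff π^{-1}(V) ∈ τ.
  V = {}: π^{-1}(V) = ∅ ∈ τ ✓.
  V = {[g]}: π^{-1}(V) = {g} ∈ τ ✓.
  V = {[h=i]}: π^{-1}(V) = {h, i} ∉ τ ✗.
  V = {[g], [h=i]}: π^{-1}(V) = {g, h, i} ∈ τ ✓.
Open sets in the quotient: τ_Q = {{}, {[g]}, {[g], [h=i]}} (3 elements).


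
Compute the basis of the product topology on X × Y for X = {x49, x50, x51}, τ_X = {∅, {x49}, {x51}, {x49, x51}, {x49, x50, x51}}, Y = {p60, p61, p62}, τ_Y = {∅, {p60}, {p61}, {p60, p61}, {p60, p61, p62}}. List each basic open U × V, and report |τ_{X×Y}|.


Basis B = {∅ × ∅, {x49} × {p60}, {x49} × {p61}, {x51} × {p60}, {x51} × {p61}, {x49} × {p60, p61}, {x49, x51} × {p60}, {x49, x51} × {p61}, {x51} × {p60, p61}, {x49} × {p60, p61, p62}, {x49, x50, x51} × {p60}, {x49, x50, x51} × {p61}, {x51} × {p60, p61, p62}, {x49, x51} × {p60, p61}, {x49, x51} × {p60, p61, p62}, {x49, x50, x51} × {p60, p61}, {x49, x50, x51} × {p60, p61, p62}}; |τ_{X×Y}| = 48.

Enumerate products U × V with U ∈ τ_X, V ∈ τ_Y (deduplicated):
  ∅ × ∅ = {} (∅)
  {x49} × {p60} = {(x49,p60)}
  {x49} × {p61} = {(x49,p61)}
  {x51} × {p60} = {(x51,p60)}
  {x51} × {p61} = {(x51,p61)}
  {x49} × {p60, p61} = {(x49,p60), (x49,p61)}
  {x49, x51} × {p60} = {(x49,p60), (x51,p60)}
  {x49, x51} × {p61} = {(x49,p61), (x51,p61)}
  {x51} × {p60, p61} = {(x51,p60), (x51,p61)}
  {x49} × {p60, p61, p62} = {(x49,p60), (x49,p61), (x49,p62)}
  {x49, x50, x51} × {p60} = {(x49,p60), (x50,p60), (x51,p60)}
  {x49, x50, x51} × {p61} = {(x49,p61), (x50,p61), (x51,p61)}
  {x51} × {p60, p61, p62} = {(x51,p60), (x51,p61), (x51,p62)}
  {x49, x51} × {p60, p61} = {(x49,p60), (x49,p61), (x51,p60), (x51,p61)}
  {x49, x51} × {p60, p61, p62} = {(x49,p60), (x49,p61), (x49,p62), (x51,p60), (x51,p61), (x51,p62)}
  {x49, x50, x51} × {p60, p61} = {(x49,p60), (x49,p61), (x50,p60), (x50,p61), (x51,p60), (x51,p61)}
  {x49, x50, x51} × {p60, p61, p62} = {(x49,p60), (x49,p61), (x49,p62), (x50,p60), (x50,p61), (x50,p62), (x51,p60), (x51,p61), (x51,p62)}
These 17 distinct sets form the basis B.
Close under arbitrary unions to get τ_{X×Y}; counting gives |τ_{X×Y}| = 48.


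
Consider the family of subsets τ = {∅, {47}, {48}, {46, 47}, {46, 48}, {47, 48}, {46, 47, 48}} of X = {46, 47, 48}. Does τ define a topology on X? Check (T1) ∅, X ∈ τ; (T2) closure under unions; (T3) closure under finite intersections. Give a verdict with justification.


τ is NOT a topology on X.

Axiom (T1): ∅ ∈ τ? Yes; X ∈ τ? Yes.
Axiom (T2/T3): check pairwise unions and intersections of members of τ.
Counterexample for (T3): {46, 47} ∩ {46, 48} = {46} ∉ τ. Therefore τ is NOT a topology.


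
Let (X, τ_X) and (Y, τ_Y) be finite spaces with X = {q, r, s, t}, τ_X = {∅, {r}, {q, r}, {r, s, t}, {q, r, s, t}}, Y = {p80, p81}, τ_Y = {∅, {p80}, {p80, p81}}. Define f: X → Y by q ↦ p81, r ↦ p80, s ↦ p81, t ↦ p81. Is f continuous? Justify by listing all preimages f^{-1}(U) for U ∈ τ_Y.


f IS continuous.

Compute f^{-1}(U) for each U ∈ τ_Y:
  U = ∅: f^{-1}(U) = ∅ ∈ τ_X ✓.
  U = {p80}: f^{-1}(U) = {r} ∈ τ_X ✓.
  U = {p80, p81}: f^{-1}(U) = {q, r, s, t} ∈ τ_X ✓.
Every preimage lies in τ_X, so f IS continuous.


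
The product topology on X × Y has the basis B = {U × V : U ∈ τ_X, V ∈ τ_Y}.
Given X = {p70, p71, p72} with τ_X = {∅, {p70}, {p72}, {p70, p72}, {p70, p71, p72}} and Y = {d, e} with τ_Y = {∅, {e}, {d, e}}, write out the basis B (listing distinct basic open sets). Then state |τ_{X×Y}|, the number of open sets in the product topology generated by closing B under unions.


Basis B = {∅ × ∅, {p70} × {e}, {p72} × {e}, {p70} × {d, e}, {p70, p72} × {e}, {p72} × {d, e}, {p70, p71, p72} × {e}, {p70, p72} × {d, e}, {p70, p71, p72} × {d, e}}; |τ_{X×Y}| = 14.

Enumerate products U × V with U ∈ τ_X, V ∈ τ_Y (deduplicated):
  ∅ × ∅ = {} (∅)
  {p70} × {e} = {(p70,e)}
  {p72} × {e} = {(p72,e)}
  {p70} × {d, e} = {(p70,d), (p70,e)}
  {p70, p72} × {e} = {(p70,e), (p72,e)}
  {p72} × {d, e} = {(p72,d), (p72,e)}
  {p70, p71, p72} × {e} = {(p70,e), (p71,e), (p72,e)}
  {p70, p72} × {d, e} = {(p70,d), (p70,e), (p72,d), (p72,e)}
  {p70, p71, p72} × {d, e} = {(p70,d), (p70,e), (p71,d), (p71,e), (p72,d), (p72,e)}
These 9 distinct sets form the basis B.
Close under arbitrary unions to get τ_{X×Y}; counting gives |τ_{X×Y}| = 14.


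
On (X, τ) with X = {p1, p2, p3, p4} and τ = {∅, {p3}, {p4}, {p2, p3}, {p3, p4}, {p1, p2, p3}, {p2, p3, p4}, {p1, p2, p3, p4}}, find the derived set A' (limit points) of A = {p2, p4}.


A' = {p1}

For each x ∈ X, list the open sets U ∈ τ with x ∈ U, then check whether U ∩ (A ∖ {x}) ≠ ∅ for every such U.
  x = p1: opens ∋ x are {p1, p2, p3}, {p1, p2, p3, p4}; each meets A ∖ {p1}, so x IS a limit point.
  x = p2: open {p2, p3} ∋ x has {p2, p3} ∩ (A ∖ {p2}) = ∅, so x is NOT a limit point.
  x = p3: open {p3} ∋ x has {p3} ∩ (A ∖ {p3}) = ∅, so x is NOT a limit point.
  x = p4: open {p4} ∋ x has {p4} ∩ (A ∖ {p4}) = ∅, so x is NOT a limit point.
Collecting: A' = {p1}.


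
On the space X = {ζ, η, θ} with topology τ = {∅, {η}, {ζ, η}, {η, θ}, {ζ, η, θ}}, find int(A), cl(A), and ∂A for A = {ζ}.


int(A) = ∅, cl(A) = {ζ}, ∂A = {ζ}.

Closed sets in (X, τ) are complements of opens:
  closed(X, τ) = {∅, {ζ}, {θ}, {ζ, θ}, {ζ, η, θ}}.
int(A) = ⋃ {U ∈ τ : U ⊆ A}. Opens contained in A: ∅.
Taking the union of these: int(A) = ∅.
cl(A) = ⋂ {C closed : A ⊆ C}. Closed sets containing A: {ζ}, {ζ, θ}, {ζ, η, θ}.
Intersecting these: cl(A) = {ζ}.
∂A = cl(A) ∖ int(A) = {ζ} ∖ ∅ = {ζ}.


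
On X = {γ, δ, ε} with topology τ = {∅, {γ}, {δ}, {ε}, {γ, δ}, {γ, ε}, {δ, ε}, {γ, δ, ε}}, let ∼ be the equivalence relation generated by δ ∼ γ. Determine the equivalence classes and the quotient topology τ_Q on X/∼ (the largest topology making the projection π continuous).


X/∼ = {[γ=δ], [ε]}; |τ_Q| = 4.

Equivalence classes: [γ=δ], [ε].
Quotient map π: X → X/∼ sends γ ↦ [γ=δ], δ ↦ [γ=δ], ε ↦ [ε].
For each subset V ⊆ X/∼, compute π^{-1}(V) ⊆ X and check whether π^{-1}(V) ∈ τ. V is open in τ_Q iff π^{-1}(V) ∈ τ.
  V = {}: π^{-1}(V) = ∅ ∈ τ ✓.
  V = {[γ=δ]}: π^{-1}(V) = {γ, δ} ∈ τ ✓.
  V = {[ε]}: π^{-1}(V) = {ε} ∈ τ ✓.
  V = {[γ=δ], [ε]}: π^{-1}(V) = {γ, δ, ε} ∈ τ ✓.
Open sets in the quotient: τ_Q = {{}, {[γ=δ]}, {[ε]}, {[γ=δ], [ε]}} (4 elements).


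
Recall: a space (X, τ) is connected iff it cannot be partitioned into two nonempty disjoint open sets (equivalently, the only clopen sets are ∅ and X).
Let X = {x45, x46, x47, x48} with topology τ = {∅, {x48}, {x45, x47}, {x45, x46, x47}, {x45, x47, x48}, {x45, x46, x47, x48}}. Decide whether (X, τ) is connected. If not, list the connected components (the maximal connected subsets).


(X, τ) is disconnected; components = [{x48}, {x45, x46, x47}].

Find clopen sets (U ∈ τ with X ∖ U ∈ τ):
  U = ∅, X ∖ U = {x45, x46, x47, x48} — both open, so U is clopen.
  U = {x48}, X ∖ U = {x45, x46, x47} — both open, so U is clopen.
  U = {x45, x46, x47}, X ∖ U = {x48} — both open, so U is clopen.
  U = {x45, x46, x47, x48}, X ∖ U = ∅ — both open, so U is clopen.
Nontrivial clopen(s) exist: e.g. {x48}. So (X, τ) is disconnected.
Compute connected components by grouping points that agree on all clopens:
  component: {x48}
  component: {x45, x46, x47}


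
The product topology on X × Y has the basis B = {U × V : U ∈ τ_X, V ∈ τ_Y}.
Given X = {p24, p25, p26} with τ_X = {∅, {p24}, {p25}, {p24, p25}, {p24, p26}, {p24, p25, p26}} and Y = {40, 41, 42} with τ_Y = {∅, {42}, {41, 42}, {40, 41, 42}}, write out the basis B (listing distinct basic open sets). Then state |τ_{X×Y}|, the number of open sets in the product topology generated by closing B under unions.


Basis B = {∅ × ∅, {p24} × {42}, {p25} × {42}, {p24} × {41, 42}, {p24, p25} × {42}, {p24, p26} × {42}, {p25} × {41, 42}, {p24} × {40, 41, 42}, {p24, p25, p26} × {42}, {p25} × {40, 41, 42}, {p24, p25} × {41, 42}, {p24, p26} × {41, 42}, {p24, p25} × {40, 41, 42}, {p24, p26} × {40, 41, 42}, {p24, p25, p26} × {41, 42}, {p24, p25, p26} × {40, 41, 42}}; |τ_{X×Y}| = 40.

Enumerate products U × V with U ∈ τ_X, V ∈ τ_Y (deduplicated):
  ∅ × ∅ = {} (∅)
  {p24} × {42} = {(p24,42)}
  {p25} × {42} = {(p25,42)}
  {p24} × {41, 42} = {(p24,41), (p24,42)}
  {p24, p25} × {42} = {(p24,42), (p25,42)}
  {p24, p26} × {42} = {(p24,42), (p26,42)}
  {p25} × {41, 42} = {(p25,41), (p25,42)}
  {p24} × {40, 41, 42} = {(p24,40), (p24,41), (p24,42)}
  {p24, p25, p26} × {42} = {(p24,42), (p25,42), (p26,42)}
  {p25} × {40, 41, 42} = {(p25,40), (p25,41), (p25,42)}
  {p24, p25} × {41, 42} = {(p24,41), (p24,42), (p25,41), (p25,42)}
  {p24, p26} × {41, 42} = {(p24,41), (p24,42), (p26,41), (p26,42)}
  {p24, p25} × {40, 41, 42} = {(p24,40), (p24,41), (p24,42), (p25,40), (p25,41), (p25,42)}
  {p24, p26} × {40, 41, 42} = {(p24,40), (p24,41), (p24,42), (p26,40), (p26,41), (p26,42)}
  {p24, p25, p26} × {41, 42} = {(p24,41), (p24,42), (p25,41), (p25,42), (p26,41), (p26,42)}
  {p24, p25, p26} × {40, 41, 42} = {(p24,40), (p24,41), (p24,42), (p25,40), (p25,41), (p25,42), (p26,40), (p26,41), (p26,42)}
These 16 distinct sets form the basis B.
Close under arbitrary unions to get τ_{X×Y}; counting gives |τ_{X×Y}| = 40.


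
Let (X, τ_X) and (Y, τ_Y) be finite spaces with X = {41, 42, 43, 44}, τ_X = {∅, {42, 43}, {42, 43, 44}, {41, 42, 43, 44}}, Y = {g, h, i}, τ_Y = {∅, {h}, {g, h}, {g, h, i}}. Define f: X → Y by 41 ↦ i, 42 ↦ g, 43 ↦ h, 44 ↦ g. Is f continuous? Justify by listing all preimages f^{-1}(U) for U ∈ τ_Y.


f is NOT continuous.

Compute f^{-1}(U) for each U ∈ τ_Y:
  U = ∅: f^{-1}(U) = ∅ ∈ τ_X ✓.
  U = {h}: f^{-1}(U) = {43} ∉ τ_X ✗.
  U = {g, h}: f^{-1}(U) = {42, 43, 44} ∈ τ_X ✓.
  U = {g, h, i}: f^{-1}(U) = {41, 42, 43, 44} ∈ τ_X ✓.
Found U = {h} with f^{-1}(U) = {43} not in τ_X. Therefore f is NOT continuous.


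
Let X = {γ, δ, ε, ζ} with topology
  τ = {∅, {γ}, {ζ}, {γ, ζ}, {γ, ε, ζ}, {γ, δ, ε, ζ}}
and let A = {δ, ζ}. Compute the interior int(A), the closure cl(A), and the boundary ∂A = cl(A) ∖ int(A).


int(A) = {ζ}, cl(A) = {δ, ε, ζ}, ∂A = {δ, ε}.

Closed sets in (X, τ) are complements of opens:
  closed(X, τ) = {∅, {δ}, {δ, ε}, {γ, δ, ε}, {δ, ε, ζ}, {γ, δ, ε, ζ}}.
int(A) = ⋃ {U ∈ τ : U ⊆ A}. Opens contained in A: ∅, {ζ}.
Taking the union of these: int(A) = {ζ}.
cl(A) = ⋂ {C closed : A ⊆ C}. Closed sets containing A: {δ, ε, ζ}, {γ, δ, ε, ζ}.
Intersecting these: cl(A) = {δ, ε, ζ}.
∂A = cl(A) ∖ int(A) = {δ, ε, ζ} ∖ {ζ} = {δ, ε}.


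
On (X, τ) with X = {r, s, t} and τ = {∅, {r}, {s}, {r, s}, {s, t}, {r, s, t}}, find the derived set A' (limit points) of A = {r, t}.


A' = ∅

For each x ∈ X, list the open sets U ∈ τ with x ∈ U, then check whether U ∩ (A ∖ {x}) ≠ ∅ for every such U.
  x = r: open {r} ∋ x has {r} ∩ (A ∖ {r}) = ∅, so x is NOT a limit point.
  x = s: open {s} ∋ x has {s} ∩ (A ∖ {s}) = ∅, so x is NOT a limit point.
  x = t: open {s, t} ∋ x has {s, t} ∩ (A ∖ {t}) = ∅, so x is NOT a limit point.
Collecting: A' = ∅.


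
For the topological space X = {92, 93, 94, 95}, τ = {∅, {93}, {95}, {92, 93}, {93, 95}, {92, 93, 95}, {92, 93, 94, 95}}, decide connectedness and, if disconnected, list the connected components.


(X, τ) is connected.

Find clopen sets (U ∈ τ with X ∖ U ∈ τ):
  U = ∅, X ∖ U = {92, 93, 94, 95} — both open, so U is clopen.
  U = {92, 93, 94, 95}, X ∖ U = ∅ — both open, so U is clopen.
Only trivial clopens (∅ and X) exist, so (X, τ) is connected.
Compute connected components by grouping points that agree on all clopens:
  component: {92, 93, 94, 95}


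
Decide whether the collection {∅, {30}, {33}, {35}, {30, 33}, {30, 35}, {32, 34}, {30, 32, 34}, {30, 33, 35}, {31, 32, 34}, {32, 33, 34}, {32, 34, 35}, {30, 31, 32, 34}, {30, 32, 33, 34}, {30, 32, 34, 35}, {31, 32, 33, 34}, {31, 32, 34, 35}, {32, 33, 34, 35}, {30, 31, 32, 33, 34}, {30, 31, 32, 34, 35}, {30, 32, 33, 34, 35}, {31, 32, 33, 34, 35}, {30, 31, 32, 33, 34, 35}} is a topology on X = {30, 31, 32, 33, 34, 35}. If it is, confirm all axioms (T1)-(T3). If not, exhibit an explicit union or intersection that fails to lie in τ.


τ is NOT a topology on X.

Axiom (T1): ∅ ∈ τ? Yes; X ∈ τ? Yes.
Axiom (T2/T3): check pairwise unions and intersections of members of τ.
Counterexample for (T2): {33} ∪ {35} = {33, 35} ∉ τ. Therefore τ is NOT a topology.


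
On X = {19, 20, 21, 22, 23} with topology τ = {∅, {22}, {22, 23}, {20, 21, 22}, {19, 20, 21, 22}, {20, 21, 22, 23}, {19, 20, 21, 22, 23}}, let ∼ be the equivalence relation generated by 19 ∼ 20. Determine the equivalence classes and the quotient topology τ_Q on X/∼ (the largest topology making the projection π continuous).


X/∼ = {[19=20], [21], [22], [23]}; |τ_Q| = 5.

Equivalence classes: [19=20], [21], [22], [23].
Quotient map π: X → X/∼ sends 19 ↦ [19=20], 20 ↦ [19=20], 21 ↦ [21], 22 ↦ [22], 23 ↦ [23].
For each subset V ⊆ X/∼, compute π^{-1}(V) ⊆ X and check whether π^{-1}(V) ∈ τ. V is open in τ_Q iff π^{-1}(V) ∈ τ.
  V = {}: π^{-1}(V) = ∅ ∈ τ ✓.
  V = {[19=20]}: π^{-1}(V) = {19, 20} ∉ τ ✗.
  V = {[21]}: π^{-1}(V) = {21} ∉ τ ✗.
  V = {[19=20], [21]}: π^{-1}(V) = {19, 20, 21} ∉ τ ✗.
  V = {[22]}: π^{-1}(V) = {22} ∈ τ ✓.
  V = {[19=20], [22]}: π^{-1}(V) = {19, 20, 22} ∉ τ ✗.
  V = {[21], [22]}: π^{-1}(V) = {21, 22} ∉ τ ✗.
  V = {[19=20], [21], [22]}: π^{-1}(V) = {19, 20, 21, 22} ∈ τ ✓.
  V = {[23]}: π^{-1}(V) = {23} ∉ τ ✗.
  V = {[19=20], [23]}: π^{-1}(V) = {19, 20, 23} ∉ τ ✗.
  V = {[21], [23]}: π^{-1}(V) = {21, 23} ∉ τ ✗.
  V = {[19=20], [21], [23]}: π^{-1}(V) = {19, 20, 21, 23} ∉ τ ✗.
  V = {[22], [23]}: π^{-1}(V) = {22, 23} ∈ τ ✓.
  V = {[19=20], [22], [23]}: π^{-1}(V) = {19, 20, 22, 23} ∉ τ ✗.
  V = {[21], [22], [23]}: π^{-1}(V) = {21, 22, 23} ∉ τ ✗.
  V = {[19=20], [21], [22], [23]}: π^{-1}(V) = {19, 20, 21, 22, 23} ∈ τ ✓.
Open sets in the quotient: τ_Q = {{}, {[22]}, {[19=20], [21], [22]}, {[22], [23]}, {[19=20], [21], [22], [23]}} (5 elements).


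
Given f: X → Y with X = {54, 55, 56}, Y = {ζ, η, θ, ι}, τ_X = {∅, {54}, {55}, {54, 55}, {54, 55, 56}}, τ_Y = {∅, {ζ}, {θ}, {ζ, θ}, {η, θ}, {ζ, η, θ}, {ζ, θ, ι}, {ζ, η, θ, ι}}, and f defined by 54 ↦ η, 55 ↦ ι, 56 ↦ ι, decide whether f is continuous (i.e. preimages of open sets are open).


f is NOT continuous.

Compute f^{-1}(U) for each U ∈ τ_Y:
  U = ∅: f^{-1}(U) = ∅ ∈ τ_X ✓.
  U = {ζ}: f^{-1}(U) = ∅ ∈ τ_X ✓.
  U = {θ}: f^{-1}(U) = ∅ ∈ τ_X ✓.
  U = {ζ, θ}: f^{-1}(U) = ∅ ∈ τ_X ✓.
  U = {η, θ}: f^{-1}(U) = {54} ∈ τ_X ✓.
  U = {ζ, η, θ}: f^{-1}(U) = {54} ∈ τ_X ✓.
  U = {ζ, θ, ι}: f^{-1}(U) = {55, 56} ∉ τ_X ✗.
  U = {ζ, η, θ, ι}: f^{-1}(U) = {54, 55, 56} ∈ τ_X ✓.
Found U = {ζ, θ, ι} with f^{-1}(U) = {55, 56} not in τ_X. Therefore f is NOT continuous.


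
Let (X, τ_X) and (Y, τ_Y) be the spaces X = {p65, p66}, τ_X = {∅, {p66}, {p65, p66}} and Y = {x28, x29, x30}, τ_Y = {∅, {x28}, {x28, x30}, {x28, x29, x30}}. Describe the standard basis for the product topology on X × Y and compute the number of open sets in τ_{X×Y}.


Basis B = {∅ × ∅, {p66} × {x28}, {p65, p66} × {x28}, {p66} × {x28, x30}, {p66} × {x28, x29, x30}, {p65, p66} × {x28, x30}, {p65, p66} × {x28, x29, x30}}; |τ_{X×Y}| = 10.

Enumerate products U × V with U ∈ τ_X, V ∈ τ_Y (deduplicated):
  ∅ × ∅ = {} (∅)
  {p66} × {x28} = {(p66,x28)}
  {p65, p66} × {x28} = {(p65,x28), (p66,x28)}
  {p66} × {x28, x30} = {(p66,x28), (p66,x30)}
  {p66} × {x28, x29, x30} = {(p66,x28), (p66,x29), (p66,x30)}
  {p65, p66} × {x28, x30} = {(p65,x28), (p65,x30), (p66,x28), (p66,x30)}
  {p65, p66} × {x28, x29, x30} = {(p65,x28), (p65,x29), (p65,x30), (p66,x28), (p66,x29), (p66,x30)}
These 7 distinct sets form the basis B.
Close under arbitrary unions to get τ_{X×Y}; counting gives |τ_{X×Y}| = 10.


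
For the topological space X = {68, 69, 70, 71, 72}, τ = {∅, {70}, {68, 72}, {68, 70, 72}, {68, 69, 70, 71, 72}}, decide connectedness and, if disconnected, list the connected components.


(X, τ) is connected.

Find clopen sets (U ∈ τ with X ∖ U ∈ τ):
  U = ∅, X ∖ U = {68, 69, 70, 71, 72} — both open, so U is clopen.
  U = {68, 69, 70, 71, 72}, X ∖ U = ∅ — both open, so U is clopen.
Only trivial clopens (∅ and X) exist, so (X, τ) is connected.
Compute connected components by grouping points that agree on all clopens:
  component: {68, 69, 70, 71, 72}


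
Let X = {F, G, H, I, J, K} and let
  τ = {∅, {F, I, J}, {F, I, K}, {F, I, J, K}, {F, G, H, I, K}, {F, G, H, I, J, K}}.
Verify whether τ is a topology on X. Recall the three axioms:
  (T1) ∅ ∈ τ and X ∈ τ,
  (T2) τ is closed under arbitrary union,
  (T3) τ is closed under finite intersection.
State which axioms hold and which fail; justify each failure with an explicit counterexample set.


τ is NOT a topology on X.

Axiom (T1): ∅ ∈ τ? Yes; X ∈ τ? Yes.
Axiom (T2/T3): check pairwise unions and intersections of members of τ.
Counterexample for (T3): {F, I, J} ∩ {F, I, K} = {F, I} ∉ τ. Therefore τ is NOT a topology.


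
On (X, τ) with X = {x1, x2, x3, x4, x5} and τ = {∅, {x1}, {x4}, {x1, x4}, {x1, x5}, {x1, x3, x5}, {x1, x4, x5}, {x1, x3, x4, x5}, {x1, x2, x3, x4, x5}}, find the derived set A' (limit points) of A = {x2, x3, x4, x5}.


A' = {x2, x3}

For each x ∈ X, list the open sets U ∈ τ with x ∈ U, then check whether U ∩ (A ∖ {x}) ≠ ∅ for every such U.
  x = x1: open {x1} ∋ x has {x1} ∩ (A ∖ {x1}) = ∅, so x is NOT a limit point.
  x = x2: opens ∋ x are {x1, x2, x3, x4, x5}; each meets A ∖ {x2}, so x IS a limit point.
  x = x3: opens ∋ x are {x1, x3, x5}, {x1, x3, x4, x5}, {x1, x2, x3, x4, x5}; each meets A ∖ {x3}, so x IS a limit point.
  x = x4: open {x4} ∋ x has {x4} ∩ (A ∖ {x4}) = ∅, so x is NOT a limit point.
  x = x5: open {x1, x5} ∋ x has {x1, x5} ∩ (A ∖ {x5}) = ∅, so x is NOT a limit point.
Collecting: A' = {x2, x3}.


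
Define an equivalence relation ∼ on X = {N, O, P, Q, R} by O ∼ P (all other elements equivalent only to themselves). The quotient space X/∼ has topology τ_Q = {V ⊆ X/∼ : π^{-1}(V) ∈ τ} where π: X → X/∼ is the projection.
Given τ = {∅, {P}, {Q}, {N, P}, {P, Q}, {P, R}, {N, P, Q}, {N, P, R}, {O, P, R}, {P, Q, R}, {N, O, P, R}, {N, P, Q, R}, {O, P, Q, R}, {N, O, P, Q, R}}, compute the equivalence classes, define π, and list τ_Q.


X/∼ = {[N], [O=P], [Q], [R]}; |τ_Q| = 6.

Equivalence classes: [N], [O=P], [Q], [R].
Quotient map π: X → X/∼ sends N ↦ [N], O ↦ [O=P], P ↦ [O=P], Q ↦ [Q], R ↦ [R].
For each subset V ⊆ X/∼, compute π^{-1}(V) ⊆ X and check whether π^{-1}(V) ∈ τ. V is open in τ_Q iff π^{-1}(V) ∈ τ.
  V = {}: π^{-1}(V) = ∅ ∈ τ ✓.
  V = {[N]}: π^{-1}(V) = {N} ∉ τ ✗.
  V = {[O=P]}: π^{-1}(V) = {O, P} ∉ τ ✗.
  V = {[N], [O=P]}: π^{-1}(V) = {N, O, P} ∉ τ ✗.
  V = {[Q]}: π^{-1}(V) = {Q} ∈ τ ✓.
  V = {[N], [Q]}: π^{-1}(V) = {N, Q} ∉ τ ✗.
  V = {[O=P], [Q]}: π^{-1}(V) = {O, P, Q} ∉ τ ✗.
  V = {[N], [O=P], [Q]}: π^{-1}(V) = {N, O, P, Q} ∉ τ ✗.
  V = {[R]}: π^{-1}(V) = {R} ∉ τ ✗.
  V = {[N], [R]}: π^{-1}(V) = {N, R} ∉ τ ✗.
  V = {[O=P], [R]}: π^{-1}(V) = {O, P, R} ∈ τ ✓.
  V = {[N], [O=P], [R]}: π^{-1}(V) = {N, O, P, R} ∈ τ ✓.
  V = {[Q], [R]}: π^{-1}(V) = {Q, R} ∉ τ ✗.
  V = {[N], [Q], [R]}: π^{-1}(V) = {N, Q, R} ∉ τ ✗.
  V = {[O=P], [Q], [R]}: π^{-1}(V) = {O, P, Q, R} ∈ τ ✓.
  V = {[N], [O=P], [Q], [R]}: π^{-1}(V) = {N, O, P, Q, R} ∈ τ ✓.
Open sets in the quotient: τ_Q = {{}, {[Q]}, {[O=P], [R]}, {[N], [O=P], [R]}, {[O=P], [Q], [R]}, {[N], [O=P], [Q], [R]}} (6 elements).


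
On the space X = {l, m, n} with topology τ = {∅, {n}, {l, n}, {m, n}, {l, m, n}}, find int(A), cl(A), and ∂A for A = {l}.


int(A) = ∅, cl(A) = {l}, ∂A = {l}.

Closed sets in (X, τ) are complements of opens:
  closed(X, τ) = {∅, {l}, {m}, {l, m}, {l, m, n}}.
int(A) = ⋃ {U ∈ τ : U ⊆ A}. Opens contained in A: ∅.
Taking the union of these: int(A) = ∅.
cl(A) = ⋂ {C closed : A ⊆ C}. Closed sets containing A: {l}, {l, m}, {l, m, n}.
Intersecting these: cl(A) = {l}.
∂A = cl(A) ∖ int(A) = {l} ∖ ∅ = {l}.


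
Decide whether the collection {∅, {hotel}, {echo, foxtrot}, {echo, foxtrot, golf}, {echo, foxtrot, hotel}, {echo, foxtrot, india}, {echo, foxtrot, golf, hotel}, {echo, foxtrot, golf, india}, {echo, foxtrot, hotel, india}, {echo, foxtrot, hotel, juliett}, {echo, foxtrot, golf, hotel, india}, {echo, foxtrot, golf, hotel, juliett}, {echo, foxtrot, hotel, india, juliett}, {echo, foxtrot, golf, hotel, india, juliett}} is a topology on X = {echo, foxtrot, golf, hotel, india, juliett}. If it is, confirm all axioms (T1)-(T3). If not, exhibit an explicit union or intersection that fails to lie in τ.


τ IS a topology on X.

Axiom (T1): ∅ ∈ τ? Yes; X ∈ τ? Yes.
Axiom (T2/T3): check pairwise unions and intersections of members of τ.
All pairwise intersections and unions checked — each lies in τ. Therefore τ satisfies (T1), (T2), (T3): it IS a topology on X.


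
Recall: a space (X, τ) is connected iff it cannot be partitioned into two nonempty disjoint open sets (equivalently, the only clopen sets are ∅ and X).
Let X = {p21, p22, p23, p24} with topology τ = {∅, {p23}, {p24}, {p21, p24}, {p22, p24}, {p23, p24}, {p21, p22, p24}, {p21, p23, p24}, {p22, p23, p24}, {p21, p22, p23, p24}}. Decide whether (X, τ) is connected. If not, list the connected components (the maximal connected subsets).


(X, τ) is disconnected; components = [{p23}, {p21, p22, p24}].

Find clopen sets (U ∈ τ with X ∖ U ∈ τ):
  U = ∅, X ∖ U = {p21, p22, p23, p24} — both open, so U is clopen.
  U = {p23}, X ∖ U = {p21, p22, p24} — both open, so U is clopen.
  U = {p21, p22, p24}, X ∖ U = {p23} — both open, so U is clopen.
  U = {p21, p22, p23, p24}, X ∖ U = ∅ — both open, so U is clopen.
Nontrivial clopen(s) exist: e.g. {p21, p22, p24}. So (X, τ) is disconnected.
Compute connected components by grouping points that agree on all clopens:
  component: {p23}
  component: {p21, p22, p24}


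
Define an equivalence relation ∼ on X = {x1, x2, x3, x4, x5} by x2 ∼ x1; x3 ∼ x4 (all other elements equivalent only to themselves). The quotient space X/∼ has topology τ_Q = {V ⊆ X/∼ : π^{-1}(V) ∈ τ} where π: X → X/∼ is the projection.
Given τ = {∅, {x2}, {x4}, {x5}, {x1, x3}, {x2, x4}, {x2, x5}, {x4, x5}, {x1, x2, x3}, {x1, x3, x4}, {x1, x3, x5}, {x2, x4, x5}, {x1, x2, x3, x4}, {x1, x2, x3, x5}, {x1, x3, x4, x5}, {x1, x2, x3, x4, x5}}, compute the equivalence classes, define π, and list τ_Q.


X/∼ = {[x1=x2], [x3=x4], [x5]}; |τ_Q| = 4.

Equivalence classes: [x1=x2], [x3=x4], [x5].
Quotient map π: X → X/∼ sends x1 ↦ [x1=x2], x2 ↦ [x1=x2], x3 ↦ [x3=x4], x4 ↦ [x3=x4], x5 ↦ [x5].
For each subset V ⊆ X/∼, compute π^{-1}(V) ⊆ X and check whether π^{-1}(V) ∈ τ. V is open in τ_Q iff π^{-1}(V) ∈ τ.
  V = {}: π^{-1}(V) = ∅ ∈ τ ✓.
  V = {[x1=x2]}: π^{-1}(V) = {x1, x2} ∉ τ ✗.
  V = {[x3=x4]}: π^{-1}(V) = {x3, x4} ∉ τ ✗.
  V = {[x1=x2], [x3=x4]}: π^{-1}(V) = {x1, x2, x3, x4} ∈ τ ✓.
  V = {[x5]}: π^{-1}(V) = {x5} ∈ τ ✓.
  V = {[x1=x2], [x5]}: π^{-1}(V) = {x1, x2, x5} ∉ τ ✗.
  V = {[x3=x4], [x5]}: π^{-1}(V) = {x3, x4, x5} ∉ τ ✗.
  V = {[x1=x2], [x3=x4], [x5]}: π^{-1}(V) = {x1, x2, x3, x4, x5} ∈ τ ✓.
Open sets in the quotient: τ_Q = {{}, {[x1=x2], [x3=x4]}, {[x5]}, {[x1=x2], [x3=x4], [x5]}} (4 elements).


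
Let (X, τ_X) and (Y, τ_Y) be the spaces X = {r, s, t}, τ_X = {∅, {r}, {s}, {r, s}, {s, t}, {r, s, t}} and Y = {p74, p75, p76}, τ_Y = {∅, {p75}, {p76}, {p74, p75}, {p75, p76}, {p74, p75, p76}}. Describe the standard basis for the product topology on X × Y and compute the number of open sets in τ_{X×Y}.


Basis B = {∅ × ∅, {r} × {p75}, {r} × {p76}, {s} × {p75}, {s} × {p76}, {r} × {p74, p75}, {r} × {p75, p76}, {r, s} × {p75}, {r, s} × {p76}, {s} × {p74, p75}, {s} × {p75, p76}, {s, t} × {p75}, {s, t} × {p76}, {r} × {p74, p75, p76}, {r, s, t} × {p75}, {r, s, t} × {p76}, {s} × {p74, p75, p76}, {r, s} × {p74, p75}, {r, s} × {p75, p76}, {s, t} × {p74, p75}, {s, t} × {p75, p76}, {r, s} × {p74, p75, p76}, {r, s, t} × {p74, p75}, {r, s, t} × {p75, p76}, {s, t} × {p74, p75, p76}, {r, s, t} × {p74, p75, p76}}; |τ_{X×Y}| = 108.

Enumerate products U × V with U ∈ τ_X, V ∈ τ_Y (deduplicated):
  ∅ × ∅ = {} (∅)
  {r} × {p75} = {(r,p75)}
  {r} × {p76} = {(r,p76)}
  {s} × {p75} = {(s,p75)}
  {s} × {p76} = {(s,p76)}
  {r} × {p74, p75} = {(r,p74), (r,p75)}
  {r} × {p75, p76} = {(r,p75), (r,p76)}
  {r, s} × {p75} = {(r,p75), (s,p75)}
  {r, s} × {p76} = {(r,p76), (s,p76)}
  {s} × {p74, p75} = {(s,p74), (s,p75)}
  {s} × {p75, p76} = {(s,p75), (s,p76)}
  {s, t} × {p75} = {(s,p75), (t,p75)}
  {s, t} × {p76} = {(s,p76), (t,p76)}
  {r} × {p74, p75, p76} = {(r,p74), (r,p75), (r,p76)}
  {r, s, t} × {p75} = {(r,p75), (s,p75), (t,p75)}
  {r, s, t} × {p76} = {(r,p76), (s,p76), (t,p76)}
  {s} × {p74, p75, p76} = {(s,p74), (s,p75), (s,p76)}
  {r, s} × {p74, p75} = {(r,p74), (r,p75), (s,p74), (s,p75)}
  {r, s} × {p75, p76} = {(r,p75), (r,p76), (s,p75), (s,p76)}
  {s, t} × {p74, p75} = {(s,p74), (s,p75), (t,p74), (t,p75)}
  {s, t} × {p75, p76} = {(s,p75), (s,p76), (t,p75), (t,p76)}
  {r, s} × {p74, p75, p76} = {(r,p74), (r,p75), (r,p76), (s,p74), (s,p75), (s,p76)}
  {r, s, t} × {p74, p75} = {(r,p74), (r,p75), (s,p74), (s,p75), (t,p74), (t,p75)}
  {r, s, t} × {p75, p76} = {(r,p75), (r,p76), (s,p75), (s,p76), (t,p75), (t,p76)}
  {s, t} × {p74, p75, p76} = {(s,p74), (s,p75), (s,p76), (t,p74), (t,p75), (t,p76)}
  {r, s, t} × {p74, p75, p76} = {(r,p74), (r,p75), (r,p76), (s,p74), (s,p75), (s,p76), (t,p74), (t,p75), (t,p76)}
These 26 distinct sets form the basis B.
Close under arbitrary unions to get τ_{X×Y}; counting gives |τ_{X×Y}| = 108.


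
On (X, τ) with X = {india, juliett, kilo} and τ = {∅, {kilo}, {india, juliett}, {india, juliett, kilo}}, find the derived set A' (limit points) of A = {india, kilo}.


A' = {juliett}

For each x ∈ X, list the open sets U ∈ τ with x ∈ U, then check whether U ∩ (A ∖ {x}) ≠ ∅ for every such U.
  x = india: open {india, juliett} ∋ x has {india, juliett} ∩ (A ∖ {india}) = ∅, so x is NOT a limit point.
  x = juliett: opens ∋ x are {india, juliett}, {india, juliett, kilo}; each meets A ∖ {juliett}, so x IS a limit point.
  x = kilo: open {kilo} ∋ x has {kilo} ∩ (A ∖ {kilo}) = ∅, so x is NOT a limit point.
Collecting: A' = {juliett}.


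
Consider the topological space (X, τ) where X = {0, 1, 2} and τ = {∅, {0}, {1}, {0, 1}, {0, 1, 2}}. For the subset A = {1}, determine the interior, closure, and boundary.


int(A) = {1}, cl(A) = {1, 2}, ∂A = {2}.

Closed sets in (X, τ) are complements of opens:
  closed(X, τ) = {∅, {2}, {0, 2}, {1, 2}, {0, 1, 2}}.
int(A) = ⋃ {U ∈ τ : U ⊆ A}. Opens contained in A: ∅, {1}.
Taking the union of these: int(A) = {1}.
cl(A) = ⋂ {C closed : A ⊆ C}. Closed sets containing A: {1, 2}, {0, 1, 2}.
Intersecting these: cl(A) = {1, 2}.
∂A = cl(A) ∖ int(A) = {1, 2} ∖ {1} = {2}.


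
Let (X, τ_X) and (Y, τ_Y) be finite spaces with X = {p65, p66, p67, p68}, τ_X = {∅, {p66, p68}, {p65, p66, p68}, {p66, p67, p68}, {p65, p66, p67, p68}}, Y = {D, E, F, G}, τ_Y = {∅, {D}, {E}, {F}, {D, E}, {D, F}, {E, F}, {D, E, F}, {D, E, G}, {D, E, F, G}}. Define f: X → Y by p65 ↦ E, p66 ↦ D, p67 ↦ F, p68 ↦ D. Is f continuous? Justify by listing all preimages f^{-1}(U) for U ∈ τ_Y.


f is NOT continuous.

Compute f^{-1}(U) for each U ∈ τ_Y:
  U = ∅: f^{-1}(U) = ∅ ∈ τ_X ✓.
  U = {D}: f^{-1}(U) = {p66, p68} ∈ τ_X ✓.
  U = {E}: f^{-1}(U) = {p65} ∉ τ_X ✗.
  U = {F}: f^{-1}(U) = {p67} ∉ τ_X ✗.
  U = {D, E}: f^{-1}(U) = {p65, p66, p68} ∈ τ_X ✓.
  U = {D, F}: f^{-1}(U) = {p66, p67, p68} ∈ τ_X ✓.
  U = {E, F}: f^{-1}(U) = {p65, p67} ∉ τ_X ✗.
  U = {D, E, F}: f^{-1}(U) = {p65, p66, p67, p68} ∈ τ_X ✓.
  U = {D, E, G}: f^{-1}(U) = {p65, p66, p68} ∈ τ_X ✓.
  U = {D, E, F, G}: f^{-1}(U) = {p65, p66, p67, p68} ∈ τ_X ✓.
Found U = {E} with f^{-1}(U) = {p65} not in τ_X. Therefore f is NOT continuous.


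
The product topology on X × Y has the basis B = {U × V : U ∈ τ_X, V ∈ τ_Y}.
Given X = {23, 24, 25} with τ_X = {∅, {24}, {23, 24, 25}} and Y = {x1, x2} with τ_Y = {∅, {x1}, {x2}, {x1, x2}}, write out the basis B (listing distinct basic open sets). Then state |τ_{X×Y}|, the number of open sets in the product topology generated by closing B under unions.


Basis B = {∅ × ∅, {24} × {x1}, {24} × {x2}, {24} × {x1, x2}, {23, 24, 25} × {x1}, {23, 24, 25} × {x2}, {23, 24, 25} × {x1, x2}}; |τ_{X×Y}| = 9.

Enumerate products U × V with U ∈ τ_X, V ∈ τ_Y (deduplicated):
  ∅ × ∅ = {} (∅)
  {24} × {x1} = {(24,x1)}
  {24} × {x2} = {(24,x2)}
  {24} × {x1, x2} = {(24,x1), (24,x2)}
  {23, 24, 25} × {x1} = {(23,x1), (24,x1), (25,x1)}
  {23, 24, 25} × {x2} = {(23,x2), (24,x2), (25,x2)}
  {23, 24, 25} × {x1, x2} = {(23,x1), (23,x2), (24,x1), (24,x2), (25,x1), (25,x2)}
These 7 distinct sets form the basis B.
Close under arbitrary unions to get τ_{X×Y}; counting gives |τ_{X×Y}| = 9.


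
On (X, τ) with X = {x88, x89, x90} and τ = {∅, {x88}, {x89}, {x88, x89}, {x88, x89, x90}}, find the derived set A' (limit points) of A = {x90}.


A' = ∅

For each x ∈ X, list the open sets U ∈ τ with x ∈ U, then check whether U ∩ (A ∖ {x}) ≠ ∅ for every such U.
  x = x88: open {x88} ∋ x has {x88} ∩ (A ∖ {x88}) = ∅, so x is NOT a limit point.
  x = x89: open {x89} ∋ x has {x89} ∩ (A ∖ {x89}) = ∅, so x is NOT a limit point.
  x = x90: open {x88, x89, x90} ∋ x has {x88, x89, x90} ∩ (A ∖ {x90}) = ∅, so x is NOT a limit point.
Collecting: A' = ∅.


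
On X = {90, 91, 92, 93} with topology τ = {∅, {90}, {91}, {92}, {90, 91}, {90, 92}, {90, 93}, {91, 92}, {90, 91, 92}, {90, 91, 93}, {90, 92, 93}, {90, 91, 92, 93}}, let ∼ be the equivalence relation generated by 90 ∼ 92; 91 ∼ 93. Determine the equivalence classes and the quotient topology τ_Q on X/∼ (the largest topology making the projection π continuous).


X/∼ = {[90=92], [91=93]}; |τ_Q| = 3.

Equivalence classes: [90=92], [91=93].
Quotient map π: X → X/∼ sends 90 ↦ [90=92], 91 ↦ [91=93], 92 ↦ [90=92], 93 ↦ [91=93].
For each subset V ⊆ X/∼, compute π^{-1}(V) ⊆ X and check whether π^{-1}(V) ∈ τ. V is open in τ_Q iff π^{-1}(V) ∈ τ.
  V = {}: π^{-1}(V) = ∅ ∈ τ ✓.
  V = {[90=92]}: π^{-1}(V) = {90, 92} ∈ τ ✓.
  V = {[91=93]}: π^{-1}(V) = {91, 93} ∉ τ ✗.
  V = {[90=92], [91=93]}: π^{-1}(V) = {90, 91, 92, 93} ∈ τ ✓.
Open sets in the quotient: τ_Q = {{}, {[90=92]}, {[90=92], [91=93]}} (3 elements).


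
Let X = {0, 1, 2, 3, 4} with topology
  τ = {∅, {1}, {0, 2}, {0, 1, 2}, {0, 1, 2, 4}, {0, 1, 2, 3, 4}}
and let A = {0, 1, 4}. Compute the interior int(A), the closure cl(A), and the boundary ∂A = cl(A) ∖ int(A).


int(A) = {1}, cl(A) = {0, 1, 2, 3, 4}, ∂A = {0, 2, 3, 4}.

Closed sets in (X, τ) are complements of opens:
  closed(X, τ) = {∅, {3}, {3, 4}, {1, 3, 4}, {0, 2, 3, 4}, {0, 1, 2, 3, 4}}.
int(A) = ⋃ {U ∈ τ : U ⊆ A}. Opens contained in A: ∅, {1}.
Taking the union of these: int(A) = {1}.
cl(A) = ⋂ {C closed : A ⊆ C}. Closed sets containing A: {0, 1, 2, 3, 4}.
Intersecting these: cl(A) = {0, 1, 2, 3, 4}.
∂A = cl(A) ∖ int(A) = {0, 1, 2, 3, 4} ∖ {1} = {0, 2, 3, 4}.


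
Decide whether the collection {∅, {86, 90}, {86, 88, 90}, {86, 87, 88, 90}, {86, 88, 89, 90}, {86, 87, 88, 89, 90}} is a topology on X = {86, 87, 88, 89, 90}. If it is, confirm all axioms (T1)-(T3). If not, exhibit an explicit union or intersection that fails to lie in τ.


τ IS a topology on X.

Axiom (T1): ∅ ∈ τ? Yes; X ∈ τ? Yes.
Axiom (T2/T3): check pairwise unions and intersections of members of τ.
All pairwise intersections and unions checked — each lies in τ. Therefore τ satisfies (T1), (T2), (T3): it IS a topology on X.


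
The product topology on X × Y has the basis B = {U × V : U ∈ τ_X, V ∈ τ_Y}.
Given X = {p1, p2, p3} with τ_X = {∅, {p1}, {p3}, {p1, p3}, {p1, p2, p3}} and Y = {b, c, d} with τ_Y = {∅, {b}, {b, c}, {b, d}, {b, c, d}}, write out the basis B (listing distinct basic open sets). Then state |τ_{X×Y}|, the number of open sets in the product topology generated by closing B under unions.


Basis B = {∅ × ∅, {p1} × {b}, {p3} × {b}, {p1} × {b, c}, {p1} × {b, d}, {p1, p3} × {b}, {p3} × {b, c}, {p3} × {b, d}, {p1} × {b, c, d}, {p1, p2, p3} × {b}, {p3} × {b, c, d}, {p1, p3} × {b, c}, {p1, p3} × {b, d}, {p1, p3} × {b, c, d}, {p1, p2, p3} × {b, c}, {p1, p2, p3} × {b, d}, {p1, p2, p3} × {b, c, d}}; |τ_{X×Y}| = 50.

Enumerate products U × V with U ∈ τ_X, V ∈ τ_Y (deduplicated):
  ∅ × ∅ = {} (∅)
  {p1} × {b} = {(p1,b)}
  {p3} × {b} = {(p3,b)}
  {p1} × {b, c} = {(p1,b), (p1,c)}
  {p1} × {b, d} = {(p1,b), (p1,d)}
  {p1, p3} × {b} = {(p1,b), (p3,b)}
  {p3} × {b, c} = {(p3,b), (p3,c)}
  {p3} × {b, d} = {(p3,b), (p3,d)}
  {p1} × {b, c, d} = {(p1,b), (p1,c), (p1,d)}
  {p1, p2, p3} × {b} = {(p1,b), (p2,b), (p3,b)}
  {p3} × {b, c, d} = {(p3,b), (p3,c), (p3,d)}
  {p1, p3} × {b, c} = {(p1,b), (p1,c), (p3,b), (p3,c)}
  {p1, p3} × {b, d} = {(p1,b), (p1,d), (p3,b), (p3,d)}
  {p1, p3} × {b, c, d} = {(p1,b), (p1,c), (p1,d), (p3,b), (p3,c), (p3,d)}
  {p1, p2, p3} × {b, c} = {(p1,b), (p1,c), (p2,b), (p2,c), (p3,b), (p3,c)}
  {p1, p2, p3} × {b, d} = {(p1,b), (p1,d), (p2,b), (p2,d), (p3,b), (p3,d)}
  {p1, p2, p3} × {b, c, d} = {(p1,b), (p1,c), (p1,d), (p2,b), (p2,c), (p2,d), (p3,b), (p3,c), (p3,d)}
These 17 distinct sets form the basis B.
Close under arbitrary unions to get τ_{X×Y}; counting gives |τ_{X×Y}| = 50.
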